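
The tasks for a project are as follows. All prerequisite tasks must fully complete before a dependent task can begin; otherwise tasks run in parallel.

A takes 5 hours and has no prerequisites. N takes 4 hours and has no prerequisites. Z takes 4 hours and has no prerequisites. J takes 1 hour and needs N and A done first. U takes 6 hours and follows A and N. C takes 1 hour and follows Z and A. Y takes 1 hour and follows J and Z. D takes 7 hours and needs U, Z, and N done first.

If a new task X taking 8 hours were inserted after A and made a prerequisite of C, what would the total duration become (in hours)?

Originally the project takes 18 hours.
With X inserted, C now waits for max(Z, A, X).
New critical path: A→U→D = 5+6+7 = 18 ⇒ 18 hours.

18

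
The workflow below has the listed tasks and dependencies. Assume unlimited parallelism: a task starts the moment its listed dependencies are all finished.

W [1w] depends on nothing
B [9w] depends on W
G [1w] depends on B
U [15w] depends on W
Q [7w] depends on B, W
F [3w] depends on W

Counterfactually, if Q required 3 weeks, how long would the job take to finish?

As given, the longest chain is W→B→Q = 1+9+7 = 17, so the finish is 17 weeks.
Q lies on that path, so at 3 weeks the path becomes 13 weeks.
The binding chain switches to W→U = 1+15 = 16; finish 16 weeks.

16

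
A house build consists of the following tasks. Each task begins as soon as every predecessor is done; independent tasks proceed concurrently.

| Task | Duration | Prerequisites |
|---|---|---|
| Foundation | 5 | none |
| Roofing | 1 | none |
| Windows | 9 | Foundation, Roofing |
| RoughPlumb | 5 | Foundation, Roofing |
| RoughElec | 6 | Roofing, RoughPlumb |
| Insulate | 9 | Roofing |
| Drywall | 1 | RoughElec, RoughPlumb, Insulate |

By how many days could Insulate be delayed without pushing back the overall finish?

The longest chain is Foundation→RoughPlumb→RoughElec→Drywall = 5+5+6+1 = 17; overall finish 17 days.
The longest chain containing Insulate totals 11 days.
So Insulate can slip 16 − 10 = 6 days.

6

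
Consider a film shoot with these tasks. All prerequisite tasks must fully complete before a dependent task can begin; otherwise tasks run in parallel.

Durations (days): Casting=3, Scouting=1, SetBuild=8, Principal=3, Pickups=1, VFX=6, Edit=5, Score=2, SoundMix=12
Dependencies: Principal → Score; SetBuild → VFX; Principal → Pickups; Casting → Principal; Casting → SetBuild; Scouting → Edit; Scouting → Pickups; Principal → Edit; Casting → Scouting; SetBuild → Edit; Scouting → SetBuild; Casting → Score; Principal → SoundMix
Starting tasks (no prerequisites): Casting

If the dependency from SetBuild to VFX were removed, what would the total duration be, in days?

Original critical path: Casting→Scouting→SetBuild→VFX = 3+1+8+6 = 18 ⇒ 18 days.
Without SetBuild→VFX, VFX's earliest start moves from 12 to 0.
New critical path: Casting→Principal→SoundMix = 3+3+12 = 18 ⇒ 18 days.

18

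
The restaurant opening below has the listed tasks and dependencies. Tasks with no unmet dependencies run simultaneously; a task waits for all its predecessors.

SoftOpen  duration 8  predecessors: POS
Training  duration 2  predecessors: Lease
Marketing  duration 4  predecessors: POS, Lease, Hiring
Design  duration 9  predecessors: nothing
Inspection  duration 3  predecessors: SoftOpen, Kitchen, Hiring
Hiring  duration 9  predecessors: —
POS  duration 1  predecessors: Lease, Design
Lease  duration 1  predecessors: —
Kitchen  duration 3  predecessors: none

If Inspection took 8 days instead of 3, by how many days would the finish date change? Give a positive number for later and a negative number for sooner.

The binding path is Design→POS→SoftOpen→Inspection = 9+1+8+3 = 21; finish at 21 days.
Since Inspection is critical, the +5 change carries straight to that chain (now 26 days).
That remains the longest chain; total 26 days.
Change in finish: 26 − 21 = +5 days.

5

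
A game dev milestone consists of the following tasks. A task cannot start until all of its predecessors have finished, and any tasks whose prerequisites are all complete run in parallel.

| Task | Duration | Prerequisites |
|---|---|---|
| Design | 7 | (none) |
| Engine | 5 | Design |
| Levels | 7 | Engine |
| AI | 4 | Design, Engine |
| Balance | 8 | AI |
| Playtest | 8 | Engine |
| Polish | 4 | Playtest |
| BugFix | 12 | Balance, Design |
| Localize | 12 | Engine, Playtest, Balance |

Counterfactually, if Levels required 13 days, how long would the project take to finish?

Baseline: Design→Engine→AI→Balance→BugFix = 7+5+4+8+12 = 36 → 36 days.
Levels is off the critical path — its longest chain is 19 days, giving 17 of slack.
The critical path is still Design→Engine→AI→Balance→BugFix; finish is now 36 days.

36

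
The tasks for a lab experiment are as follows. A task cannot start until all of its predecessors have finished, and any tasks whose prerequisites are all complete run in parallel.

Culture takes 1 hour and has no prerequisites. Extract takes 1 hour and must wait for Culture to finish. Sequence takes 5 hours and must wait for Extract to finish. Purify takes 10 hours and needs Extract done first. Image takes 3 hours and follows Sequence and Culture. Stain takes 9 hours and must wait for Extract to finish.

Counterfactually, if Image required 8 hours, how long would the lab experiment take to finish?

As given, the longest chain is Culture→Extract→Purify = 1+1+10 = 12, so the finish is 12 hours.
Image has 2 hours of float (longest path through it is 10).
New critical path: Culture→Extract→Sequence→Image = 1+1+5+8 = 15 ⇒ 15 hours.

15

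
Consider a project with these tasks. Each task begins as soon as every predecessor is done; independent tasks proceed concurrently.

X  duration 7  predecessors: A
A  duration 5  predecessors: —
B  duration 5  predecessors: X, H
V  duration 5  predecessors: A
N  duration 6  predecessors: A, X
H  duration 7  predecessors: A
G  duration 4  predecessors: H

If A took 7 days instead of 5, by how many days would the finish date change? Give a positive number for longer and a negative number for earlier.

Critical path before the change: A→X→N = 5+7+6 = 18 giving 18 days.
A lies on that path, so at 7 days the path becomes 20 days.
That remains the longest chain; total 20 days.
Change in finish: 20 − 18 = +2 days.

2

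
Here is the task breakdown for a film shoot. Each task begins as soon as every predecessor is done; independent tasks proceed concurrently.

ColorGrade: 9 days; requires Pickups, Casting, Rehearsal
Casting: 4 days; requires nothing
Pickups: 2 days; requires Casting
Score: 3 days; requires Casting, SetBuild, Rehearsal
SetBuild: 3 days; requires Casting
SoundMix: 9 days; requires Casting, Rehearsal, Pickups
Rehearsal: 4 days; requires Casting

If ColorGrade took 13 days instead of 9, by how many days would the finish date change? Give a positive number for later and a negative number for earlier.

4

The binding path is Casting→Rehearsal→ColorGrade = 4+4+9 = 17; finish at 17 days.
ColorGrade is on the critical path; changing it to 13 makes that path 21 days.
No other chain overtakes it, so the finish is 21 days.
Change in finish: 21 − 17 = +4 days.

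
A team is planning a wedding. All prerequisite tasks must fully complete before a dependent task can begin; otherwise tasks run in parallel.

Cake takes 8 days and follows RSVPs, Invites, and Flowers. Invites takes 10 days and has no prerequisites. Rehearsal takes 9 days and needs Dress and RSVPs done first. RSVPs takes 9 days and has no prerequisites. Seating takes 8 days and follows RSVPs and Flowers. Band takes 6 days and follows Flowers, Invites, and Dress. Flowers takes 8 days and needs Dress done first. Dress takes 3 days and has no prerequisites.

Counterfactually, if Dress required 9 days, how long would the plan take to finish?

Baseline: Dress→Flowers→Cake = 3+8+8 = 19 → 19 days.
Since Dress is critical, the +6 change carries straight to that chain (now 25 days).
The critical path is still Dress→Flowers→Cake; finish is now 25 days.

25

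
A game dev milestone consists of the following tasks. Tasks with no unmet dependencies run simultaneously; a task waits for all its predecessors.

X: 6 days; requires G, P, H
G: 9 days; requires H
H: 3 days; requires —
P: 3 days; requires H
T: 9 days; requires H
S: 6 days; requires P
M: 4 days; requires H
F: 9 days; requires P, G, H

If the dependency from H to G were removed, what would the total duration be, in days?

With the dependency in place, H→G→F = 3+9+9 = 21 sets the finish at 21 days.
Without H→G, G's earliest start moves from 3 to 0.
The longest chain is now G→F = 9+9 = 18, so the job takes 18 days.

18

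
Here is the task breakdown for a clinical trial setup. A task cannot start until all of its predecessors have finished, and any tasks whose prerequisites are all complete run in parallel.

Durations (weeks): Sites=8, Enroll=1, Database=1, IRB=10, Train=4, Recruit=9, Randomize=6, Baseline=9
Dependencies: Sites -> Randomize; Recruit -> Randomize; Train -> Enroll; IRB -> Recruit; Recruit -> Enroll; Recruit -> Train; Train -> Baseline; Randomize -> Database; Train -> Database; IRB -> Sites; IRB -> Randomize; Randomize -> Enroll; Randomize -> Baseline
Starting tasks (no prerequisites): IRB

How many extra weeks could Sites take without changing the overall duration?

Critical path: IRB→Recruit→Randomize→Baseline = 10+9+6+9 = 34, so the finish is 34 weeks.
Sites finishes as early as 18 and must finish by 19.
Float = 34 − 33 = 1.

1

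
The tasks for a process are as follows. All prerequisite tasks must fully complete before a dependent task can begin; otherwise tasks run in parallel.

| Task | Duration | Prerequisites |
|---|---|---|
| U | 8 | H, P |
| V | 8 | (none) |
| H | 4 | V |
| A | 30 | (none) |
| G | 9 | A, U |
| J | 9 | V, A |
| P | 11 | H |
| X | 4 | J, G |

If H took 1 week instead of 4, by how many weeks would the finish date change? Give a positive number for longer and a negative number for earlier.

As given, the longest chain is V→H→P→U→G→X = 8+4+11+8+9+4 = 44, so the finish is 44 weeks.
H is on the critical path; changing it to 1 makes that path 41 weeks.
The binding chain switches to A→J→X = 30+9+4 = 43; finish 43 weeks.
Change in finish: 43 − 44 = -1 weeks.

-1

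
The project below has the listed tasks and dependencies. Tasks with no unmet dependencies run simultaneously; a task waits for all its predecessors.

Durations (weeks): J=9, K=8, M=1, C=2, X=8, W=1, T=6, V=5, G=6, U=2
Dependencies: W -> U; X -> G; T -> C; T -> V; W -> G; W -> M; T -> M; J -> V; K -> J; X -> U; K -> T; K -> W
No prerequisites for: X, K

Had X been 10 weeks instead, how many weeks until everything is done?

22

The binding path is K→J→V = 8+9+5 = 22; finish at 22 weeks.
X has 8 weeks of float (longest path through it is 14).
No other chain overtakes it, so the finish is 22 weeks.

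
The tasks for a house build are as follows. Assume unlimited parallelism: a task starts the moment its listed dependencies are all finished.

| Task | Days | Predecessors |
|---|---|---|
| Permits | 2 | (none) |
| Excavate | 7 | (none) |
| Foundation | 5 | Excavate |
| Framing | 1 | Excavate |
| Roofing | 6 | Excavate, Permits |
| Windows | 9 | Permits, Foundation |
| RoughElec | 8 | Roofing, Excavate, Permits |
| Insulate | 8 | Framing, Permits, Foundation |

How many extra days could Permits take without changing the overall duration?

5

Critical path: Excavate→Foundation→Windows = 7+5+9 = 21, so the finish is 21 days.
Permits finishes as early as 2 and must finish by 7.
Float = 21 − 16 = 5.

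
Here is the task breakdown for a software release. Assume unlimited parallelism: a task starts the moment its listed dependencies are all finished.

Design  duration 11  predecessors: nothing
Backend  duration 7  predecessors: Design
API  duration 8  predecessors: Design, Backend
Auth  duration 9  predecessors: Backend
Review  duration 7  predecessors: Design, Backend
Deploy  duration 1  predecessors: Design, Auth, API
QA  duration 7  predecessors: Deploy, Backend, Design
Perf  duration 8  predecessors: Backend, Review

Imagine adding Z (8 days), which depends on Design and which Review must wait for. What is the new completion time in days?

35

Originally the software release takes 35 days.
With Z inserted, Review now waits for max(Design, Backend, Z).
New critical path: Design→Backend→Auth→Deploy→QA = 11+7+9+1+7 = 35 ⇒ 35 days.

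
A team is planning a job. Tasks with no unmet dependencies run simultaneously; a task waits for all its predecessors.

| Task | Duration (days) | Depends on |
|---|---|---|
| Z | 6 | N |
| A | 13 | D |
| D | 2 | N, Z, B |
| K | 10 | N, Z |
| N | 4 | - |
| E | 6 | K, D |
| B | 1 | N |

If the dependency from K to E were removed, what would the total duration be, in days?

25

Original critical path: N→Z→K→E = 4+6+10+6 = 26 ⇒ 26 days.
Without K→E, E's earliest start moves from 20 to 12.
New critical path: N→Z→D→A = 4+6+2+13 = 25 ⇒ 25 days.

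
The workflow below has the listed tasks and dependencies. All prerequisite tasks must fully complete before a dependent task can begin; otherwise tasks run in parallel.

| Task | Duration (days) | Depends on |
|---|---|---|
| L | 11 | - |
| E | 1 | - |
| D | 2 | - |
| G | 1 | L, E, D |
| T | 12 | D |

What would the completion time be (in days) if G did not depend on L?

With the dependency in place, D→T = 2+12 = 14 sets the finish at 14 days.
Without L→G, G's earliest start moves from 11 to 2.
After: D→T = 2+12 = 14 → 14 days.

14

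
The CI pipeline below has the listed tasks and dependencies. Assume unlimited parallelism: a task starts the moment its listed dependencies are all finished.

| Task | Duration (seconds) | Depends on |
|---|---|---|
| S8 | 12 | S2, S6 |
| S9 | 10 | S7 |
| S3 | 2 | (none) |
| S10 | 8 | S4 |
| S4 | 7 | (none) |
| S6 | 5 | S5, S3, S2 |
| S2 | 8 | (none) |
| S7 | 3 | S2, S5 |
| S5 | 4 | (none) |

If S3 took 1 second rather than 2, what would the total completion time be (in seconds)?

25

Actual critical path: S2→S6→S8 = 8+5+12 = 25 ⇒ 25 seconds.
S3 has 6 seconds of float (longest path through it is 19).
No other chain overtakes it, so the finish is 25 seconds.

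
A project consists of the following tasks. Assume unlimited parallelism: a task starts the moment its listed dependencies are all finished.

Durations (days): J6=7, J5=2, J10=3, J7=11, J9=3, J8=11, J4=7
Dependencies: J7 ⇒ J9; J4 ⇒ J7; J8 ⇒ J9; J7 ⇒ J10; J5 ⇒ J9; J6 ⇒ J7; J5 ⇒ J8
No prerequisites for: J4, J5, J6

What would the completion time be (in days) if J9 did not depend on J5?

21

Before: longest chain J4→J7→J9 = 7+11+3 = 21, finish 21.
Dropping J5→J9 doesn't change J9's earliest start (18); another predecessor still binds.
New critical path: J4→J7→J9 = 7+11+3 = 21 ⇒ 21 days.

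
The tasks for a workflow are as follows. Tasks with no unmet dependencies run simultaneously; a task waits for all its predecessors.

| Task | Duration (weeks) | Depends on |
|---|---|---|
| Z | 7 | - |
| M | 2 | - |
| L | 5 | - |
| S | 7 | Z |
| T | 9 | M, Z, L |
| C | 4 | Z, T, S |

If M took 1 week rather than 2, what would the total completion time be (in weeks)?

Baseline: Z→T→C = 7+9+4 = 20 → 20 weeks.
M has 5 weeks of float (longest path through it is 15).
The critical path is still Z→T→C; finish is now 20 weeks.

20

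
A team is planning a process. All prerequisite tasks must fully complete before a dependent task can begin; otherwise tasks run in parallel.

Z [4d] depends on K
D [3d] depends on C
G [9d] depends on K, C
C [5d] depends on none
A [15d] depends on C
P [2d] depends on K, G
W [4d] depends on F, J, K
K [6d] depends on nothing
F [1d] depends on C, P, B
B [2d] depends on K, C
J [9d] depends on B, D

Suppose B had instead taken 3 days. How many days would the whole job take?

The binding path is K→G→P→F→W = 6+9+2+1+4 = 22; finish at 22 days.
B is off the critical path — its longest chain is 21 days, giving 1 of slack.
The critical path is still K→G→P→F→W; finish is now 22 days.

22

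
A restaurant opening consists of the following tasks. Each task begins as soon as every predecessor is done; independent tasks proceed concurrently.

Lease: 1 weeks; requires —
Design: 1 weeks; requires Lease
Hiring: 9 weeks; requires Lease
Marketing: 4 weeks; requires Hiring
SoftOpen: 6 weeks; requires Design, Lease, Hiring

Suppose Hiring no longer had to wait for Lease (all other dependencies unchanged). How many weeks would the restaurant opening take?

Original critical path: Lease→Hiring→SoftOpen = 1+9+6 = 16 ⇒ 16 weeks.
Without Lease→Hiring, Hiring's earliest start moves from 1 to 0.
After: Hiring→SoftOpen = 9+6 = 15 → 15 weeks.

15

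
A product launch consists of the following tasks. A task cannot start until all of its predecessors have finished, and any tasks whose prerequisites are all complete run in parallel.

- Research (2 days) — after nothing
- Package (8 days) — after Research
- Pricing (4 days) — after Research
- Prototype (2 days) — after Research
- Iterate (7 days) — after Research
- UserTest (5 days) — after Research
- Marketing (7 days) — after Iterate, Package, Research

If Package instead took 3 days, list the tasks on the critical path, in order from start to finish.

Research, Iterate, Marketing

As given, the longest chain is Research→Package→Marketing = 2+8+7 = 17, so the finish is 17 days.
Package is on the critical path; changing it to 3 makes that path 12 days.
The binding chain switches to Research→Iterate→Marketing = 2+7+7 = 16; finish 16 days.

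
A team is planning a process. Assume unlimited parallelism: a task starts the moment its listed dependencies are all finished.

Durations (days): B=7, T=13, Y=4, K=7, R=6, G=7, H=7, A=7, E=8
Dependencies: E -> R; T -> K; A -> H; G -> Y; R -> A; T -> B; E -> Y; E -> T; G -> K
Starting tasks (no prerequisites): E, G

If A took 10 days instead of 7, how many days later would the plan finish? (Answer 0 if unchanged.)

The binding path is E→R→A→H = 8+6+7+7 = 28; finish at 28 days.
A lies on that path, so at 10 days the path becomes 31 days.
No other chain overtakes it, so the finish is 31 days.
Change in finish: 31 − 28 = +3 days.

3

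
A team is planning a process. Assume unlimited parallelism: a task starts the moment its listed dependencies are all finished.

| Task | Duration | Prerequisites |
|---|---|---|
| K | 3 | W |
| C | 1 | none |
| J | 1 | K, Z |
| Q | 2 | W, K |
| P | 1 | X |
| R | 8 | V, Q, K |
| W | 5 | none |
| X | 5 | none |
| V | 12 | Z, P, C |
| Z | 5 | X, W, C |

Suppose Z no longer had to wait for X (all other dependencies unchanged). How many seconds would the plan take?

30

With the dependency in place, W→Z→V→R = 5+5+12+8 = 30 sets the finish at 30 seconds.
Dropping X→Z doesn't change Z's earliest start (5); another predecessor still binds.
New critical path: W→Z→V→R = 5+5+12+8 = 30 ⇒ 30 seconds.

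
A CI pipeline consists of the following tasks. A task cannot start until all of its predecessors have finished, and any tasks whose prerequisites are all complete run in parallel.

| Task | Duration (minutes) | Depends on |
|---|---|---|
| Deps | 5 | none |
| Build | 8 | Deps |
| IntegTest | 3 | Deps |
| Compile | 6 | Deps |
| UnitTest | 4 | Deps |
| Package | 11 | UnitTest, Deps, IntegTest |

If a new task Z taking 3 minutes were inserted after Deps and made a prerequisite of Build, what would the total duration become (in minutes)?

Originally the schedule takes 20 minutes.
With Z inserted, Build now waits for max(Deps, Z).
New critical path: Deps→UnitTest→Package = 5+4+11 = 20 ⇒ 20 minutes.

20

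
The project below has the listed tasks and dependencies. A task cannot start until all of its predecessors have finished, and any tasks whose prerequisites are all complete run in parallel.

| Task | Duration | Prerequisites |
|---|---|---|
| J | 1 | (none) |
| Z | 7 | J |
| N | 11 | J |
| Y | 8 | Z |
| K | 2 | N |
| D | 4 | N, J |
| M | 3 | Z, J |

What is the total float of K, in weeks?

J→Z→Y = 1+7+8 = 16 sets the makespan at 16 weeks.
K finishes as early as 14 and must finish by 16.
So K can slip 16 − 14 = 2 weeks.

2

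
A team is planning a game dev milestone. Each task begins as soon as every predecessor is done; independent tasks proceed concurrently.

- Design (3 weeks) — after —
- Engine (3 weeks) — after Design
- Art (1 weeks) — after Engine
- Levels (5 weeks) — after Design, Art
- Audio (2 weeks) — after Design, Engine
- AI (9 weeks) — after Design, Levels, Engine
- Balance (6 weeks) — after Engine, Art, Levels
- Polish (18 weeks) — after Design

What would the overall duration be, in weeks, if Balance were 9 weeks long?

As given, the longest chain is Design→Engine→Art→Levels→AI = 3+3+1+5+9 = 21, so the finish is 21 weeks.
Balance is off the critical path — its longest chain is 18 weeks, giving 3 of slack.
The critical path is still Design→Engine→Art→Levels→AI; finish is now 21 weeks.

21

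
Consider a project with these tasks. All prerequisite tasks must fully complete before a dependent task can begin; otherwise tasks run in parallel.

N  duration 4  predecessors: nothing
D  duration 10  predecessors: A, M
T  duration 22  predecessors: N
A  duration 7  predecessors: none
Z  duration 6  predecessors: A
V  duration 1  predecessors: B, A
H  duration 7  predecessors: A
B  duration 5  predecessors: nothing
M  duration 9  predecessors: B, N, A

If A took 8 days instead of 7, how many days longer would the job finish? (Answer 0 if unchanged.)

1

As given, the longest chain is A→M→D = 7+9+10 = 26, so the finish is 26 days.
A is on the critical path; changing it to 8 makes that path 27 days.
No other chain overtakes it, so the finish is 27 days.
Change in finish: 27 − 26 = +1 days.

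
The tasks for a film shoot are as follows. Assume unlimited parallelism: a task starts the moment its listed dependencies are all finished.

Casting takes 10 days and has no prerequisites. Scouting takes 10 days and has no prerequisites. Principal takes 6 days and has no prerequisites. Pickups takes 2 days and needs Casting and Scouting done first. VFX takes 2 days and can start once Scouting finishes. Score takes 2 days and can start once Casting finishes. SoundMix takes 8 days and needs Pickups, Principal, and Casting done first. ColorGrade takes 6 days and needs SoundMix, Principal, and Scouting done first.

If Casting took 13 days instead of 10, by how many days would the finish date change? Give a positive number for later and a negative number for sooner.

Baseline: Casting→Pickups→SoundMix→ColorGrade = 10+2+8+6 = 26 → 26 days.
Since Casting is critical, the +3 change carries straight to that chain (now 29 days).
That remains the longest chain; total 29 days.
Change in finish: 29 − 26 = +3 days.

3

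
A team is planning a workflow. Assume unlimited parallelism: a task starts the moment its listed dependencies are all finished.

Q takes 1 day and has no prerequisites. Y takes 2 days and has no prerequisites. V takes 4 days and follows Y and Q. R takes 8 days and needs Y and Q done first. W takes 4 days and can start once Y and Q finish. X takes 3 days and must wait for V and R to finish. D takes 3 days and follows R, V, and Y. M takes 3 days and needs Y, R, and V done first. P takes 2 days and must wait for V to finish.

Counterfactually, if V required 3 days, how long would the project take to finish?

As given, the longest chain is Y→R→X = 2+8+3 = 13, so the finish is 13 days.
The longest path through V is only 9 days, so V has float 4.
No other chain overtakes it, so the finish is 13 days.

13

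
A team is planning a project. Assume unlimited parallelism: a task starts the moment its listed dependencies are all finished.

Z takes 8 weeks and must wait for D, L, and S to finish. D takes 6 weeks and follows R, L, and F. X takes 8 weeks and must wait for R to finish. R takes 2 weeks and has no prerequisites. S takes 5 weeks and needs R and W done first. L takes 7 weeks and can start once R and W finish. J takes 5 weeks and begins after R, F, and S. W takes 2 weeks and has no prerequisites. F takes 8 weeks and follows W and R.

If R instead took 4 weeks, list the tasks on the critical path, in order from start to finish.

R, F, D, Z

As given, the longest chain is R→F→D→Z = 2+8+6+8 = 24, so the finish is 24 weeks.
R lies on that path, so at 4 weeks the path becomes 26 weeks.
The critical path is still R→F→D→Z; finish is now 26 weeks.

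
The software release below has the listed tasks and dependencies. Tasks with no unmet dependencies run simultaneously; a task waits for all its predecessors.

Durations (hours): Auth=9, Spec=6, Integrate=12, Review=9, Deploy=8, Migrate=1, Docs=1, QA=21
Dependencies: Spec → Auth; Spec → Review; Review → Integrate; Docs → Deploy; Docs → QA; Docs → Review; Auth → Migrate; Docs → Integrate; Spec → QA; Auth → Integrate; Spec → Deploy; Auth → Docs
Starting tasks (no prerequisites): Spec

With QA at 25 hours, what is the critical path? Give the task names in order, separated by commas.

Spec, Auth, Docs, QA

Baseline: Spec→Auth→Docs→QA = 6+9+1+21 = 37 → 37 hours.
QA lies on that path, so at 25 hours the path becomes 41 hours.
That remains the longest chain; total 41 hours.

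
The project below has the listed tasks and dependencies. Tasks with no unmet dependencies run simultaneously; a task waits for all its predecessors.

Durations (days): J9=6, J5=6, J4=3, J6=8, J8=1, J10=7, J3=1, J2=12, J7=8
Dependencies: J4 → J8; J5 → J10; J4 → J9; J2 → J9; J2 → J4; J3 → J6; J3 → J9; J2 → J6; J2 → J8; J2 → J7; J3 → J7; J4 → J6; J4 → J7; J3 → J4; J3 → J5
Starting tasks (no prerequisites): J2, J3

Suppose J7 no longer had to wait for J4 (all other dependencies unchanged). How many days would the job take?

23

With the dependency in place, J2→J4→J6 = 12+3+8 = 23 sets the finish at 23 days.
Without J4→J7, J7's earliest start moves from 15 to 12.
After: J2→J4→J6 = 12+3+8 = 23 → 23 days.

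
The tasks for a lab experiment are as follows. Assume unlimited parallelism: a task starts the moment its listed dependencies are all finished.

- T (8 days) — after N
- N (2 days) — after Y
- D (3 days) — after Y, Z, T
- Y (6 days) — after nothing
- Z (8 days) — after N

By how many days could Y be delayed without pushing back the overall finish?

Y→N→T→D = 6+2+8+3 = 19 sets the makespan at 19 days.
Longest path through Y: 19 days (earliest finish 6, latest finish 6).
So Y can slip 6 − 6 = 0 days.

0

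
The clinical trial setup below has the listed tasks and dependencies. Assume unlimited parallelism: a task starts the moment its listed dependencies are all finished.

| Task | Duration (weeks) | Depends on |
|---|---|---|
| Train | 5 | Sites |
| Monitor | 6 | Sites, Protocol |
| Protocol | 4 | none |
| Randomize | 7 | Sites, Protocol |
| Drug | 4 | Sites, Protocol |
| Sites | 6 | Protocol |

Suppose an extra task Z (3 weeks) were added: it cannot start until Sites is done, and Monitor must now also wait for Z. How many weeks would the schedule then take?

Originally the schedule takes 17 weeks.
With Z inserted, Monitor now waits for max(Sites, Protocol, Z).
New critical path: Protocol→Sites→Z→Monitor = 4+6+3+6 = 19 ⇒ 19 weeks.

19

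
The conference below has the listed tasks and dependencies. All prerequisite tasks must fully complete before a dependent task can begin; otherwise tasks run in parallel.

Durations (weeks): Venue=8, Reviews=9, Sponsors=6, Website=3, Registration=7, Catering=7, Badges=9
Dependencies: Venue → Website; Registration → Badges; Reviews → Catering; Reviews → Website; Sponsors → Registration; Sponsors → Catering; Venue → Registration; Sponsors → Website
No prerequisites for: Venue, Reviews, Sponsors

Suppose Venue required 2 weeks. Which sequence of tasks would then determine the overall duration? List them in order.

Actual critical path: Venue→Registration→Badges = 8+7+9 = 24 ⇒ 24 weeks.
Since Venue is critical, the -6 change carries straight to that chain (now 18 weeks).
The binding chain switches to Sponsors→Registration→Badges = 6+7+9 = 22; finish 22 weeks.

Sponsors, Registration, Badges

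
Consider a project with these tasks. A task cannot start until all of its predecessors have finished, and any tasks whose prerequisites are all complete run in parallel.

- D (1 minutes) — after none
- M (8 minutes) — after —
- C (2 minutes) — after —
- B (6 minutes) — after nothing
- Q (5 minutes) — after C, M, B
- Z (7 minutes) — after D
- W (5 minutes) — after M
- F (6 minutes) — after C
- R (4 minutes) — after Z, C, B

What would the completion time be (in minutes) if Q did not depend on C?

Before: longest chain M→Q = 8+5 = 13, finish 13.
Dropping C→Q doesn't change Q's earliest start (8); another predecessor still binds.
New critical path: M→Q = 8+5 = 13 ⇒ 13 minutes.

13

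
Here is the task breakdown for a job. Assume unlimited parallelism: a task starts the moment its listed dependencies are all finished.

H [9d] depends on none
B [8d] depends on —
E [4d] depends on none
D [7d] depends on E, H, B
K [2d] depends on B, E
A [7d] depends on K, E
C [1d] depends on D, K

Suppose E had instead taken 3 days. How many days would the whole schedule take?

17

Actual critical path: H→D→C = 9+7+1 = 17 ⇒ 17 days.
The longest path through E is only 13 days, so E has float 4.
No other chain overtakes it, so the finish is 17 days.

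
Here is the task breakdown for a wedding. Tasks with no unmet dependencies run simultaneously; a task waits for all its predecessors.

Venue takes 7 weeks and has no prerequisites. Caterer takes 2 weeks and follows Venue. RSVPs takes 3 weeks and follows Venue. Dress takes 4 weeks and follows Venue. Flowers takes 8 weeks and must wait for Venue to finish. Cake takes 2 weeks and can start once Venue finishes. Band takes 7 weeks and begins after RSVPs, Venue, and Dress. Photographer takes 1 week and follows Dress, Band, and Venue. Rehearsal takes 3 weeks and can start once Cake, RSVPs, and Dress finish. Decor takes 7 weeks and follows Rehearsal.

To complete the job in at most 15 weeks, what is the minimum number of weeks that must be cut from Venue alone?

Current finish: 21 weeks; target: 15.
Venue is on every critical path, so each week cut from Venue cuts the finish by one (this holds down to a finish of 15).
Need 21 − 15 = 6 weeks off Venue → Venue becomes 1 week, finish becomes 15.

6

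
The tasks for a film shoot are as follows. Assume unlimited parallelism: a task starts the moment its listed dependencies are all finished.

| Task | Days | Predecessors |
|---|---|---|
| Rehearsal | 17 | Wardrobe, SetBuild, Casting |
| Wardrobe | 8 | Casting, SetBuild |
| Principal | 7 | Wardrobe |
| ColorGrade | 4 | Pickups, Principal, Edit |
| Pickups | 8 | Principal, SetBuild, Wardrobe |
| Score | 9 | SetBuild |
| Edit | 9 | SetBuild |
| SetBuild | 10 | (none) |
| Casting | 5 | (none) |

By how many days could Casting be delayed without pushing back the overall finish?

The longest chain is SetBuild→Wardrobe→Principal→Pickups→ColorGrade = 10+8+7+8+4 = 37; overall finish 37 days.
Casting finishes as early as 5 and must finish by 10.
Float = 37 − 32 = 5.

5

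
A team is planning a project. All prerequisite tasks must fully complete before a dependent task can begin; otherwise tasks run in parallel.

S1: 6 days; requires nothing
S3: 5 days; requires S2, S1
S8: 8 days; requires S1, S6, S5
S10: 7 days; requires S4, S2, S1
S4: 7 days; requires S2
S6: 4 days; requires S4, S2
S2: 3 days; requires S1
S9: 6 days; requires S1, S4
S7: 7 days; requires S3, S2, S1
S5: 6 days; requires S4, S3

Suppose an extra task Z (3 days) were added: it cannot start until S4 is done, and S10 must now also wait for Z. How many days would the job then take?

Originally the job takes 30 days.
With Z inserted, S10 now waits for max(S4, S2, S1, Z).
New critical path: S1→S2→S4→S5→S8 = 6+3+7+6+8 = 30 ⇒ 30 days.

30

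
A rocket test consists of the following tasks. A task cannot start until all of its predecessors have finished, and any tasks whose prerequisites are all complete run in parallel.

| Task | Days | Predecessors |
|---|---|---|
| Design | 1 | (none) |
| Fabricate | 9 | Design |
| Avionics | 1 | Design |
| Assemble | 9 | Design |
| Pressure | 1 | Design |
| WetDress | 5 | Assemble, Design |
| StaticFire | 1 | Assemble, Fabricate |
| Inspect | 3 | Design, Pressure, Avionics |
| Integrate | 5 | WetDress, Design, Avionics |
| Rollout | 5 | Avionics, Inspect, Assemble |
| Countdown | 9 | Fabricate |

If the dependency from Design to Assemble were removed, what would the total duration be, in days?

With the dependency in place, Design→Assemble→WetDress→Integrate = 1+9+5+5 = 20 sets the finish at 20 days.
Without Design→Assemble, Assemble's earliest start moves from 1 to 0.
New critical path: Design→Fabricate→Countdown = 1+9+9 = 19 ⇒ 19 days.

19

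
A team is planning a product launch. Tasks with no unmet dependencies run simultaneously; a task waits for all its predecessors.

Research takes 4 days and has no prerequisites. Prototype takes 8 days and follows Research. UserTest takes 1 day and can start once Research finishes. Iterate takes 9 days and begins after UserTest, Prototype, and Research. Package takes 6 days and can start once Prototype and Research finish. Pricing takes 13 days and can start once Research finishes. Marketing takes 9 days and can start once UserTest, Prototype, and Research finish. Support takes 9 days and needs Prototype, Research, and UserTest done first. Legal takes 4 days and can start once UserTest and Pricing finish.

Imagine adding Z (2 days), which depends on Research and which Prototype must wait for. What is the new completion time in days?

23

Originally the job takes 21 days.
With Z inserted, Prototype now waits for max(Research, Z).
New critical path: Research→Z→Prototype→Iterate = 4+2+8+9 = 23 ⇒ 23 days.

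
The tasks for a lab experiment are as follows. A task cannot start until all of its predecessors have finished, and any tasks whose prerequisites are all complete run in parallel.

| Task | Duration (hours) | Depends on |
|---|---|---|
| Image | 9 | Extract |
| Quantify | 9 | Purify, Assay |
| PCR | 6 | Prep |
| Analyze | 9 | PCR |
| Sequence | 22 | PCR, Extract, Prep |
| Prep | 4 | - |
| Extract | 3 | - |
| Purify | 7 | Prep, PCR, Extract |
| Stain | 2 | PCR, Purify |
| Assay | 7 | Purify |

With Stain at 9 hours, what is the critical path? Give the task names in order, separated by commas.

Actual critical path: Prep→PCR→Purify→Assay→Quantify = 4+6+7+7+9 = 33 ⇒ 33 hours.
Stain has 14 hours of float (longest path through it is 19).
That remains the longest chain; total 33 hours.

Prep, PCR, Purify, Assay, Quantify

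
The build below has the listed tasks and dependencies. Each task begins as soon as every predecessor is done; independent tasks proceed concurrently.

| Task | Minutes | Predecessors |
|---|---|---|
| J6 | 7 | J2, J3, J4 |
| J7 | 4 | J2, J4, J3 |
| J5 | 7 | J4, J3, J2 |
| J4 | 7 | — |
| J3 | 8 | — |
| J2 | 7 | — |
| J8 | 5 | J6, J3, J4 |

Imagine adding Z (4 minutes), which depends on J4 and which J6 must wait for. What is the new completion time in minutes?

Originally the project takes 20 minutes.
With Z inserted, J6 now waits for max(J2, J3, J4, Z).
New critical path: J4→Z→J6→J8 = 7+4+7+5 = 23 ⇒ 23 minutes.

23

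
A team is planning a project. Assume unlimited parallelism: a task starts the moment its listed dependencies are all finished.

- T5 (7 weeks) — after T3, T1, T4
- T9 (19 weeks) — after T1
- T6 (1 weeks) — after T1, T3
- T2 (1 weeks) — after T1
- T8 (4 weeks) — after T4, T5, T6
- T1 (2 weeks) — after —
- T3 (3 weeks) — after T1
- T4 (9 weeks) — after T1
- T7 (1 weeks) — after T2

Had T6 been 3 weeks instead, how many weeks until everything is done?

22

Critical path before the change: T1→T4→T5→T8 = 2+9+7+4 = 22 giving 22 weeks.
The longest path through T6 is only 10 weeks, so T6 has float 12.
No other chain overtakes it, so the finish is 22 weeks.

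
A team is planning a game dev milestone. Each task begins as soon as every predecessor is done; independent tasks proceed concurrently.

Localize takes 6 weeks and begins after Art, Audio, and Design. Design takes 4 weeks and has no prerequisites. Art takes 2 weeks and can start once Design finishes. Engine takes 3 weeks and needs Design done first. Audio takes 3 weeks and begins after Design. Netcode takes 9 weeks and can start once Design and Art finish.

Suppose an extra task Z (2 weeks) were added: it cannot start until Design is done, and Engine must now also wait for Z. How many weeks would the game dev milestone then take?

15

Originally the game dev milestone takes 15 weeks.
With Z inserted, Engine now waits for max(Design, Z).
New critical path: Design→Art→Netcode = 4+2+9 = 15 ⇒ 15 weeks.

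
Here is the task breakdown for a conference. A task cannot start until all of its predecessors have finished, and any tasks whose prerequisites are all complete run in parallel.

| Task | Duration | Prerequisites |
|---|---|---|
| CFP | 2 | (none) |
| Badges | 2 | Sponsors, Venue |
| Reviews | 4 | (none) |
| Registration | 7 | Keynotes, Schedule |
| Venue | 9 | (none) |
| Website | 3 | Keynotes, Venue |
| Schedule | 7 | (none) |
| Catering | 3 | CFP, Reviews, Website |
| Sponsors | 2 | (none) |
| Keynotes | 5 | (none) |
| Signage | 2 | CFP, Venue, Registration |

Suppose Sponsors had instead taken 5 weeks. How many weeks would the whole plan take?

Actual critical path: Schedule→Registration→Signage = 7+7+2 = 16 ⇒ 16 weeks.
Sponsors has 12 weeks of float (longest path through it is 4).
That remains the longest chain; total 16 weeks.

16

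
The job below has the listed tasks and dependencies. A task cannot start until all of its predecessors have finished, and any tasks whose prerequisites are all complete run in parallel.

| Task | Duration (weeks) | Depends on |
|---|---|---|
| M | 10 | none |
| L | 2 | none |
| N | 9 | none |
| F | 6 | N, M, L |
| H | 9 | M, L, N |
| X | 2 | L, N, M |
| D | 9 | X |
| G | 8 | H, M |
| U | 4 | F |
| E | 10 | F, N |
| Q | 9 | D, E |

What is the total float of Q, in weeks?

M→F→E→Q = 10+6+10+9 = 35 sets the makespan at 35 weeks.
Longest path through Q: 35 weeks (earliest finish 35, latest finish 35).
Slack of Q = 26 − 26 = 0 weeks.

0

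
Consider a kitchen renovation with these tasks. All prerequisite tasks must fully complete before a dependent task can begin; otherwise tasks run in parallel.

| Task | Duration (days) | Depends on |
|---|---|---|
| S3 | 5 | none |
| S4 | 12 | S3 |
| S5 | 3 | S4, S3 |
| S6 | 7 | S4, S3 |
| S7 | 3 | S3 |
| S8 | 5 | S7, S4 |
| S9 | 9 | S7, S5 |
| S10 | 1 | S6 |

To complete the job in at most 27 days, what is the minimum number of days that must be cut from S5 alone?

2

Current finish: 29 days; target: 27.
S5 is on every critical path, so each day cut from S5 cuts the finish by one (this holds down to a finish of 27).
Need 29 − 27 = 2 days off S5 → S5 becomes 1 day, finish becomes 27.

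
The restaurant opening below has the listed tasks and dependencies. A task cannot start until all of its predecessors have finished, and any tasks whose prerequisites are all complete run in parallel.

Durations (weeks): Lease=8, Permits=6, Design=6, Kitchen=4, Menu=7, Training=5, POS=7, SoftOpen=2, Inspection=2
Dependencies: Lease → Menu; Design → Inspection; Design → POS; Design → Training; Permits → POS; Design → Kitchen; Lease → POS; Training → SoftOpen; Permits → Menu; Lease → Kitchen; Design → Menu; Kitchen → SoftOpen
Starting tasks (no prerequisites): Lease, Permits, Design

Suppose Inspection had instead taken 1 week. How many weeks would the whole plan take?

15

Actual critical path: Lease→Menu = 8+7 = 15 ⇒ 15 weeks.
Inspection has 7 weeks of float (longest path through it is 8).
The critical path is still Lease→Menu; finish is now 15 weeks.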